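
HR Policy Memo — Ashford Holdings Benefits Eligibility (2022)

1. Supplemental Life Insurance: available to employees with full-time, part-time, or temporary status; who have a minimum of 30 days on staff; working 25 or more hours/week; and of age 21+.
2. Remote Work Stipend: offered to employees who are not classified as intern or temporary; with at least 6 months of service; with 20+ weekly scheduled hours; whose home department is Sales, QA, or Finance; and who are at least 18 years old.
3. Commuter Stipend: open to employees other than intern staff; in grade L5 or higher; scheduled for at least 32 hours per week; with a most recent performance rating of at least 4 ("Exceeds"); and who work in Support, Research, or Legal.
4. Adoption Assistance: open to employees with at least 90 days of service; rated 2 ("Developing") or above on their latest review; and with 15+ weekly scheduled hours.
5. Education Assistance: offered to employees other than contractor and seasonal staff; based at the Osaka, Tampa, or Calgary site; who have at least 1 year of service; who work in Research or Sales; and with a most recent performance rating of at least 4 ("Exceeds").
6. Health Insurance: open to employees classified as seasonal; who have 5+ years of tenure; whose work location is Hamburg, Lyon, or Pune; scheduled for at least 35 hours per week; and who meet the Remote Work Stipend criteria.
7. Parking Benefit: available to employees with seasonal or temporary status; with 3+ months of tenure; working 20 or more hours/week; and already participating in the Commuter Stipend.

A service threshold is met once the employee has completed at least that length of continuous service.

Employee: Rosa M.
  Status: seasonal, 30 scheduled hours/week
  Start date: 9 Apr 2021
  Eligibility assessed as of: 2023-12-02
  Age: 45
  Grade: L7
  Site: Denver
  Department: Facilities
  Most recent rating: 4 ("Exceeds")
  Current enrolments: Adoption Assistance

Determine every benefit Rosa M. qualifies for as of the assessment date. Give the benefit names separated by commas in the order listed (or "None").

Service from 9 Apr 2021 to 2023-12-02: 967 days.
Supplemental Life Insurance — status seasonal ✗ (requires full-time, part-time, or temporary) → not eligible.
Remote Work Stipend — status seasonal ✓ (not excluded); service 967 days ≥ 6 months (≈180 days) ✓; 30 hrs/wk ≥ 20 ✓; dept Facilities ✗ → not eligible.
Commuter Stipend — status seasonal ✓ (not excluded); grade L7 ≥ L5 ✓; 30 hrs/wk < 32 ✗ → not eligible.
Adoption Assistance — service 967 days ≥ 90 days ✓; rating 4 ≥ 2 ✓; 30 hrs/wk ≥ 15 ✓ → eligible.
Education Assistance — status seasonal ✗ (excluded) → not eligible.
Health Insurance — status seasonal ✓; service 967 days < 5 years (≈1825 days) ✗ → not eligible.
Parking Benefit — status seasonal ✓; service 967 days ≥ 3 months (≈90 days) ✓; 30 hrs/wk ≥ 20 ✓; not enrolled in Commuter Stipend ✗ → not eligible.

Adoption Assistance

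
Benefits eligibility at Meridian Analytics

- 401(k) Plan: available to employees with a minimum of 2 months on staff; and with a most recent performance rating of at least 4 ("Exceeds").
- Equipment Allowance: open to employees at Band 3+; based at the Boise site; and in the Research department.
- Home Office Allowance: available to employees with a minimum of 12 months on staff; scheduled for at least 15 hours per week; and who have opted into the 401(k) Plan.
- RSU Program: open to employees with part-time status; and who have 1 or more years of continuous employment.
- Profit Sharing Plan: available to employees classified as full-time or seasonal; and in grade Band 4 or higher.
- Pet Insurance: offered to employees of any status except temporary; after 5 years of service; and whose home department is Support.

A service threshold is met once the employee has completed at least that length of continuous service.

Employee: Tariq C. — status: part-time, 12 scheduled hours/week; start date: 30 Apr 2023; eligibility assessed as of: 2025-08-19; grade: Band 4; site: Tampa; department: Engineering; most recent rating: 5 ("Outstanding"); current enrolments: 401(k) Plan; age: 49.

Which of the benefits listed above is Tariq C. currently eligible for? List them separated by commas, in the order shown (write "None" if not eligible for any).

Service from 30 Apr 2023 to 2025-08-19: 842 days.
401(k) Plan — service 842 days ≥ 2 months (≈60 days) ✓; rating 5 ≥ 4 ✓ → eligible.
Equipment Allowance — grade Band 4 ≥ Band 3 ✓; site Tampa ✗ (not Boise) → not eligible.
Home Office Allowance — service 842 days ≥ 12 months (≈360 days) ✓; 12 hrs/wk < 15 ✗ → not eligible.
RSU Program — status part-time ✓; service 842 days ≥ 1 year (≈365 days) ✓ → eligible.
Profit Sharing Plan — status part-time ✗ (requires full-time or seasonal) → not eligible.
Pet Insurance — status part-time ✓ (not excluded); service 842 days < 5 years (≈1825 days) ✗ → not eligible.

401(k) Plan, RSU Program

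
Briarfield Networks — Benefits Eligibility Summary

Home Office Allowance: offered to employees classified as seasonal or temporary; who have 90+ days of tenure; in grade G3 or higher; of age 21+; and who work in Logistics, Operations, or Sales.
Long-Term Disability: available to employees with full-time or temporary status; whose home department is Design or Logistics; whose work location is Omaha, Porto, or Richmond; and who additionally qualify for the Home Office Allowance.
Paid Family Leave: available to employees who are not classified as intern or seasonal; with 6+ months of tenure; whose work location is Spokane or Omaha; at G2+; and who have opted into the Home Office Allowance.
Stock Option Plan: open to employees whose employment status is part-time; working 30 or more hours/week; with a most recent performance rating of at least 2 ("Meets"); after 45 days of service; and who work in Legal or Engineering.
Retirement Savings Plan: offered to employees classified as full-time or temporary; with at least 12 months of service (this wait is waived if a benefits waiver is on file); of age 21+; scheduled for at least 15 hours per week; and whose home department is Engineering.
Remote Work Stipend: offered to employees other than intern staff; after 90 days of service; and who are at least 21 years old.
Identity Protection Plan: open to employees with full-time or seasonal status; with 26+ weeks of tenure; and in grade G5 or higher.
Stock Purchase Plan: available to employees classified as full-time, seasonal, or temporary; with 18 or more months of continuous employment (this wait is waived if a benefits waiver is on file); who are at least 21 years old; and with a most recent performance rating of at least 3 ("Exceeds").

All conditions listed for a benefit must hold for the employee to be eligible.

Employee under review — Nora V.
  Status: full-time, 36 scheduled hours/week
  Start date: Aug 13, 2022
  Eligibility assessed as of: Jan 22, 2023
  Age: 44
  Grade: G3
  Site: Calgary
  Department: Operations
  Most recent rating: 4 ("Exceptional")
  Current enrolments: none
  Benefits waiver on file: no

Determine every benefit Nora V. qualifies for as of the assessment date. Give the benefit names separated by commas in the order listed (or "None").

Remote Work Stipend

Service from Aug 13, 2022 to Jan 22, 2023: 162 days.
Home Office Allowance — status full-time ✗ (requires seasonal or temporary) → not eligible.
Long-Term Disability — status full-time ✓; dept Operations ✗ → not eligible.
Paid Family Leave — status full-time ✓ (not excluded); service 162 days < 6 months (≈180 days) ✗ → not eligible.
Stock Option Plan — status full-time ✗ (requires part-time) → not eligible.
Retirement Savings Plan — status full-time ✓; no waiver, service 162 days < 12 months (≈360 days) ✗ → not eligible.
Remote Work Stipend — status full-time ✓ (not excluded); service 162 days ≥ 90 days ✓; age 44 ≥ 21 ✓ → eligible.
Identity Protection Plan — status full-time ✓; service 162 days < 26 weeks (≈182 days) ✗ → not eligible.
Stock Purchase Plan — status full-time ✓; no waiver, service 162 days < 18 months (≈540 days) ✗ → not eligible.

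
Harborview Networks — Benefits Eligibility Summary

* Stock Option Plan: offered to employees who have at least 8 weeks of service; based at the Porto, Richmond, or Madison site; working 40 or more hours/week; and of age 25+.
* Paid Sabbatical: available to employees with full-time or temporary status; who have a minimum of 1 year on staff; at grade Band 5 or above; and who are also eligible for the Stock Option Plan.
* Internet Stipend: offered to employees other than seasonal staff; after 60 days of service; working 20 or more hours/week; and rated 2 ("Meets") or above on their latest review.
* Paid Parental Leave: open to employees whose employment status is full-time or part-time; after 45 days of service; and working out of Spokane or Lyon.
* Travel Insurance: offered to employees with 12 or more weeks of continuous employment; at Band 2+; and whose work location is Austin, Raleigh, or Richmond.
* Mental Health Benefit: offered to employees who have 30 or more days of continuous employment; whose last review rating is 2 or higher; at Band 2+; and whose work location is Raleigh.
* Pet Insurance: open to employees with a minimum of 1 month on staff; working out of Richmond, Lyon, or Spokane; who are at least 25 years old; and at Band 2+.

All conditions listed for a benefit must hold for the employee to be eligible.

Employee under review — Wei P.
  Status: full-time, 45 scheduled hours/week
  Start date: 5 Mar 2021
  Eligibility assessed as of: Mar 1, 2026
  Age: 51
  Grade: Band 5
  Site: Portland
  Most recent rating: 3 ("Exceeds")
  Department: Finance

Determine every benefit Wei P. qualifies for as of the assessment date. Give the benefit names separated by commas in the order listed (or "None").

Internet Stipend

Service from 5 Mar 2021 to Mar 1, 2026: 1822 days.
Stock Option Plan — service 1822 days ≥ 8 weeks (≈56 days) ✓; site Portland ✗ (not Porto, Richmond, or Madison) → not eligible.
Paid Sabbatical — status full-time ✓; service 1822 days ≥ 1 year (≈365 days) ✓; grade Band 5 ≥ Band 5 ✓; not eligible for Stock Option Plan ✗ → not eligible.
Internet Stipend — status full-time ✓ (not excluded); service 1822 days ≥ 60 days ✓; 45 hrs/wk ≥ 20 ✓; rating 3 ≥ 2 ✓ → eligible.
Paid Parental Leave — status full-time ✓; service 1822 days ≥ 45 days ✓; site Portland ✗ (not Spokane or Lyon) → not eligible.
Travel Insurance — service 1822 days ≥ 12 weeks (≈84 days) ✓; grade Band 5 ≥ Band 2 ✓; site Portland ✗ (not Austin, Raleigh, or Richmond) → not eligible.
Mental Health Benefit — service 1822 days ≥ 30 days ✓; rating 3 ≥ 2 ✓; grade Band 5 ≥ Band 2 ✓; site Portland ✗ (not Raleigh) → not eligible.
Pet Insurance — service 1822 days ≥ 1 month (≈30 days) ✓; site Portland ✗ (not Richmond, Lyon, or Spokane) → not eligible.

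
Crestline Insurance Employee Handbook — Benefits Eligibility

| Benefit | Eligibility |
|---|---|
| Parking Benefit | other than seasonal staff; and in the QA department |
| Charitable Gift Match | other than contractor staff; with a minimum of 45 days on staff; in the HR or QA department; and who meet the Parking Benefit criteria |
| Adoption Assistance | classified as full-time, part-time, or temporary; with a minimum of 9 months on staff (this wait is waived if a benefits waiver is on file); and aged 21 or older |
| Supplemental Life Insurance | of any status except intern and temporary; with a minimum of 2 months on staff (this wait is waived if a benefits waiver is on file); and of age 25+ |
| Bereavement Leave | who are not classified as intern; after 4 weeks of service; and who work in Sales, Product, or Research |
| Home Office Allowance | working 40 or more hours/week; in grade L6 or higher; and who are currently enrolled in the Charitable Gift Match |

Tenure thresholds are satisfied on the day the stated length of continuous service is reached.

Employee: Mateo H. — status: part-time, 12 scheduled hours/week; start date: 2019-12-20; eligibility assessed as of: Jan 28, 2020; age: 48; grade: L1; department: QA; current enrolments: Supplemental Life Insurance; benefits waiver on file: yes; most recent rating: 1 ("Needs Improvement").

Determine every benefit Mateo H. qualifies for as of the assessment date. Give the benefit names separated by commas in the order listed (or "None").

Parking Benefit, Adoption Assistance, Supplemental Life Insurance

Service from 2019-12-20 to Jan 28, 2020: 39 days.
Parking Benefit — status part-time ✓ (not excluded); dept QA ✓ → eligible.
Charitable Gift Match — status part-time ✓ (not excluded); service 39 days < 45 days ✗ → not eligible.
Adoption Assistance — status part-time ✓; benefits waiver on file ✓; age 48 ≥ 21 ✓ → eligible.
Supplemental Life Insurance — status part-time ✓ (not excluded); benefits waiver on file ✓; age 48 ≥ 25 ✓ → eligible.
Bereavement Leave — status part-time ✓ (not excluded); service 39 days ≥ 4 weeks (≈28 days) ✓; dept QA ✗ → not eligible.
Home Office Allowance — 12 hrs/wk < 40 ✗ → not eligible.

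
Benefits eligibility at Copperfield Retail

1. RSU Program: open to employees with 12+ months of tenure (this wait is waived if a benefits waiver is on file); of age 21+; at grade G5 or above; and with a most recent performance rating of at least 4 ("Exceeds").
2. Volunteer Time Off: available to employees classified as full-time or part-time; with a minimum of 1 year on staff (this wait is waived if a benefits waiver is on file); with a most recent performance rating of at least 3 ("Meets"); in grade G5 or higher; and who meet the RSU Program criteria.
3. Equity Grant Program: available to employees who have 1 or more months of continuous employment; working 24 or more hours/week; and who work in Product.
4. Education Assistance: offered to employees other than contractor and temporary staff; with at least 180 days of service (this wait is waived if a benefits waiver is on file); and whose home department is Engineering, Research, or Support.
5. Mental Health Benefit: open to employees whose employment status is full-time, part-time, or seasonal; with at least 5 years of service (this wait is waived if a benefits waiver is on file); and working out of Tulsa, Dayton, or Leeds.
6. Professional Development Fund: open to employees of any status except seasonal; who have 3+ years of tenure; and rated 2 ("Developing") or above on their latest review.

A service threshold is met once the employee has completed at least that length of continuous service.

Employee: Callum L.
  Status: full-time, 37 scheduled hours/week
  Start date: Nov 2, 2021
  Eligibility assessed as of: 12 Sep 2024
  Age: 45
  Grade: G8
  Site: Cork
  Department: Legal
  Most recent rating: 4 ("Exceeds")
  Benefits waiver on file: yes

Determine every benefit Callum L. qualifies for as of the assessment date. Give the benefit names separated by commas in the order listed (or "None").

Service from Nov 2, 2021 to 12 Sep 2024: 1045 days.
RSU Program — benefits waiver on file ✓; age 45 ≥ 21 ✓; grade G8 ≥ G5 ✓; rating 4 ≥ 4 ✓ → eligible.
Volunteer Time Off — status full-time ✓; benefits waiver on file ✓; rating 4 ≥ 3 ✓; grade G8 ≥ G5 ✓; eligible for RSU Program ✓ → eligible.
Equity Grant Program — service 1045 days ≥ 1 month (≈30 days) ✓; 37 hrs/wk ≥ 24 ✓; dept Legal ✗ → not eligible.
Education Assistance — status full-time ✓ (not excluded); benefits waiver on file ✓; dept Legal ✗ → not eligible.
Mental Health Benefit — status full-time ✓; benefits waiver on file ✓; site Cork ✗ (not Tulsa, Dayton, or Leeds) → not eligible.
Professional Development Fund — status full-time ✓ (not excluded); service 1045 days < 3 years (≈1095 days) ✗ → not eligible.

RSU Program, Volunteer Time Off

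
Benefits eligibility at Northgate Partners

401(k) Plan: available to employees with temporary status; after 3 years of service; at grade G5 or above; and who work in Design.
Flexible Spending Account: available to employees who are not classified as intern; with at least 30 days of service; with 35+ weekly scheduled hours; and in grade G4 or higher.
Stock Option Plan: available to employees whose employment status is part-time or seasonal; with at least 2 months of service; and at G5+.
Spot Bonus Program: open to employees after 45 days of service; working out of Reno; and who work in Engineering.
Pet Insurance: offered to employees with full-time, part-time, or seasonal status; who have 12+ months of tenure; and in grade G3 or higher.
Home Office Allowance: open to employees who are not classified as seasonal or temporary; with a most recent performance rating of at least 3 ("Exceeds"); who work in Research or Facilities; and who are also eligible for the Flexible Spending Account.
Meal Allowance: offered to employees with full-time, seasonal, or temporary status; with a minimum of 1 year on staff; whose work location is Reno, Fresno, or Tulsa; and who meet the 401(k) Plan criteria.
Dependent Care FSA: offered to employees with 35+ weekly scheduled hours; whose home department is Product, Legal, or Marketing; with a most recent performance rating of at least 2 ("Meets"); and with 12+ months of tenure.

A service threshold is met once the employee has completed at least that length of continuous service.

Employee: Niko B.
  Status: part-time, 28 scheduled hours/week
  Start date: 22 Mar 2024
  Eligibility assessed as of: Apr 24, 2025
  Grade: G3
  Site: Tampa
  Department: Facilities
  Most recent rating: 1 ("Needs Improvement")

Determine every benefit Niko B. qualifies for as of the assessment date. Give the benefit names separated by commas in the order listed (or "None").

Service from 22 Mar 2024 to Apr 24, 2025: 398 days.
401(k) Plan — status part-time ✗ (requires temporary) → not eligible.
Flexible Spending Account — status part-time ✓ (not excluded); service 398 days ≥ 30 days ✓; 28 hrs/wk < 35 ✗ → not eligible.
Stock Option Plan — status part-time ✓; service 398 days ≥ 2 months (≈60 days) ✓; grade G3 < G5 ✗ → not eligible.
Spot Bonus Program — service 398 days ≥ 45 days ✓; site Tampa ✗ (not Reno) → not eligible.
Pet Insurance — status part-time ✓; service 398 days ≥ 12 months (≈360 days) ✓; grade G3 ≥ G3 ✓ → eligible.
Home Office Allowance — status part-time ✓ (not excluded); rating 1 < 3 ✗ → not eligible.
Meal Allowance — status part-time ✗ (requires full-time, seasonal, or temporary) → not eligible.
Dependent Care FSA — 28 hrs/wk < 35 ✗ → not eligible.

Pet Insurance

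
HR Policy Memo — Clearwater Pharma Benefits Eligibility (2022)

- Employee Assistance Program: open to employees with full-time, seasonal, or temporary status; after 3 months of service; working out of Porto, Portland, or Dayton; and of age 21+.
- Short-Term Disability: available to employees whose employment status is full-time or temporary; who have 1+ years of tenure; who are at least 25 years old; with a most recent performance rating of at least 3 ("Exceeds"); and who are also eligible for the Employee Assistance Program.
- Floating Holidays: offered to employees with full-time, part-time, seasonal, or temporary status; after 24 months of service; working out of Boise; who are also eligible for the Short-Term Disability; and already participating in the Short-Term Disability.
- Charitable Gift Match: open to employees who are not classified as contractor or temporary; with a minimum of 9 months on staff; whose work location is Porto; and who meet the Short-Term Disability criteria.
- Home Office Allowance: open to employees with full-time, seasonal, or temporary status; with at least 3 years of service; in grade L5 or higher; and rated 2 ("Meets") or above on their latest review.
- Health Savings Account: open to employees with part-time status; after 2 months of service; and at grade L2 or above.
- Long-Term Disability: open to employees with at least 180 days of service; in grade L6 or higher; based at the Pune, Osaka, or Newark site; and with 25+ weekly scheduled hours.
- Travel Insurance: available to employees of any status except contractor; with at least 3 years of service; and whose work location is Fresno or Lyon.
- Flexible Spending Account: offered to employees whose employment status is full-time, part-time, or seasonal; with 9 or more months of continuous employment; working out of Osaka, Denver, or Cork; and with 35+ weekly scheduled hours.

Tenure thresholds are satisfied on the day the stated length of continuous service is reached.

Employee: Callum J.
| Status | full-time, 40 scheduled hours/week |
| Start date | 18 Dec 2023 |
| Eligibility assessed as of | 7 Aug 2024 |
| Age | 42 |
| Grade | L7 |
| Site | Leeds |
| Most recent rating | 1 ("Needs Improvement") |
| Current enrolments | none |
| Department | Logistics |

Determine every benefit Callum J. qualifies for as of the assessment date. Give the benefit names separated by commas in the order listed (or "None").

Service from 18 Dec 2023 to 7 Aug 2024: 233 days.
Employee Assistance Program — status full-time ✓; service 233 days ≥ 3 months (≈90 days) ✓; site Leeds ✗ (not Porto, Portland, or Dayton) → not eligible.
Short-Term Disability — status full-time ✓; service 233 days < 1 year (≈365 days) ✗ → not eligible.
Floating Holidays — status full-time ✓; service 233 days < 24 months (≈720 days) ✗ → not eligible.
Charitable Gift Match — status full-time ✓ (not excluded); service 233 days < 9 months (≈270 days) ✗ → not eligible.
Home Office Allowance — status full-time ✓; service 233 days < 3 years (≈1095 days) ✗ → not eligible.
Health Savings Account — status full-time ✗ (requires part-time) → not eligible.
Long-Term Disability — service 233 days ≥ 180 days ✓; grade L7 ≥ L6 ✓; site Leeds ✗ (not Pune, Osaka, or Newark) → not eligible.
Travel Insurance — status full-time ✓ (not excluded); service 233 days < 3 years (≈1095 days) ✗ → not eligible.
Flexible Spending Account — status full-time ✓; service 233 days < 9 months (≈270 days) ✗ → not eligible.

None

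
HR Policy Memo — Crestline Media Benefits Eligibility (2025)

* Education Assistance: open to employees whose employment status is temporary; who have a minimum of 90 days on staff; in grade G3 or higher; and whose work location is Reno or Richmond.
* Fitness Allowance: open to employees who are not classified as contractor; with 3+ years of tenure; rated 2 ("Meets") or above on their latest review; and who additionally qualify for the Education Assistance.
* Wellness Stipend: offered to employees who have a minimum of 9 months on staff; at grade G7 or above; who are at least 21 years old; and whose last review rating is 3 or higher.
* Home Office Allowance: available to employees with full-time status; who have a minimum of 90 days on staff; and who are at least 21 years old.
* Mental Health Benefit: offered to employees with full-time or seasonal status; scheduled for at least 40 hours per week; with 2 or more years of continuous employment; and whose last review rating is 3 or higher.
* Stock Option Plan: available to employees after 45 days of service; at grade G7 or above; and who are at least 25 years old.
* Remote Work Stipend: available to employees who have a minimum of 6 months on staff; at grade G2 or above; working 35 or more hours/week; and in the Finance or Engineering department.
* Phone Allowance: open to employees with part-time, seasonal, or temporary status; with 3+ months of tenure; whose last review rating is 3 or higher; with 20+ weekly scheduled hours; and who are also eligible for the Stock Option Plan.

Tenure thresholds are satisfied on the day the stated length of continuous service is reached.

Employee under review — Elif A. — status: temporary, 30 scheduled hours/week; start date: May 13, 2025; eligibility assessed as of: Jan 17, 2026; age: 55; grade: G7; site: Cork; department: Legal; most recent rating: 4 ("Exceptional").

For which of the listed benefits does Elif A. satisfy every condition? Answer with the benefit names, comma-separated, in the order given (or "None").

Stock Option Plan, Phone Allowance

Service from May 13, 2025 to Jan 17, 2026: 249 days.
Education Assistance — status temporary ✓; service 249 days ≥ 90 days ✓; grade G7 ≥ G3 ✓; site Cork ✗ (not Reno or Richmond) → not eligible.
Fitness Allowance — status temporary ✓ (not excluded); service 249 days < 3 years (≈1095 days) ✗ → not eligible.
Wellness Stipend — service 249 days < 9 months (≈270 days) ✗ → not eligible.
Home Office Allowance — status temporary ✗ (requires full-time) → not eligible.
Mental Health Benefit — status temporary ✗ (requires full-time or seasonal) → not eligible.
Stock Option Plan — service 249 days ≥ 45 days ✓; grade G7 ≥ G7 ✓; age 55 ≥ 25 ✓ → eligible.
Remote Work Stipend — service 249 days ≥ 6 months (≈180 days) ✓; grade G7 ≥ G2 ✓; 30 hrs/wk < 35 ✗ → not eligible.
Phone Allowance — status temporary ✓; service 249 days ≥ 3 months (≈90 days) ✓; rating 4 ≥ 3 ✓; 30 hrs/wk ≥ 20 ✓; eligible for Stock Option Plan ✓ → eligible.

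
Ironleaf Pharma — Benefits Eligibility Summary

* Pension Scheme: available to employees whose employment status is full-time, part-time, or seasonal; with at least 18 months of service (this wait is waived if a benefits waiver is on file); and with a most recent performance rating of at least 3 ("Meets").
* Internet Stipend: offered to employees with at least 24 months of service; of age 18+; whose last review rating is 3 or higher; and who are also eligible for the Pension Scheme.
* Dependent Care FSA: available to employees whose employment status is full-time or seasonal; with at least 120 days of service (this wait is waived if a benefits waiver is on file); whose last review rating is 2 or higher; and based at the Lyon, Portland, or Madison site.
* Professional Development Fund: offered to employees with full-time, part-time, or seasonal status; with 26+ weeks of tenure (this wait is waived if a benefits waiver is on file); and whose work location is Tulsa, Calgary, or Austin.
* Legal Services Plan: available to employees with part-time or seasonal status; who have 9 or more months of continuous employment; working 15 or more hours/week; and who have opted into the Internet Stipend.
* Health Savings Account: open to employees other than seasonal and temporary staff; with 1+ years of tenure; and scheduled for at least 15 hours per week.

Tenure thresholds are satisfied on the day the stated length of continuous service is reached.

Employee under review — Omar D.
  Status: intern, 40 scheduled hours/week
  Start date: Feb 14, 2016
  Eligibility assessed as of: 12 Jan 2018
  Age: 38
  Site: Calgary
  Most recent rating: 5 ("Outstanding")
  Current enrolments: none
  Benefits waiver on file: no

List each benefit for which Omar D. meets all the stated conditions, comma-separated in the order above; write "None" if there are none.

Health Savings Account

Service from Feb 14, 2016 to 12 Jan 2018: 698 days.
Pension Scheme — status intern ✗ (requires full-time, part-time, or seasonal) → not eligible.
Internet Stipend — service 698 days < 24 months (≈720 days) ✗ → not eligible.
Dependent Care FSA — status intern ✗ (requires full-time or seasonal) → not eligible.
Professional Development Fund — status intern ✗ (requires full-time, part-time, or seasonal) → not eligible.
Legal Services Plan — status intern ✗ (requires part-time or seasonal) → not eligible.
Health Savings Account — status intern ✓ (not excluded); service 698 days ≥ 1 year (≈365 days) ✓; 40 hrs/wk ≥ 15 ✓ → eligible.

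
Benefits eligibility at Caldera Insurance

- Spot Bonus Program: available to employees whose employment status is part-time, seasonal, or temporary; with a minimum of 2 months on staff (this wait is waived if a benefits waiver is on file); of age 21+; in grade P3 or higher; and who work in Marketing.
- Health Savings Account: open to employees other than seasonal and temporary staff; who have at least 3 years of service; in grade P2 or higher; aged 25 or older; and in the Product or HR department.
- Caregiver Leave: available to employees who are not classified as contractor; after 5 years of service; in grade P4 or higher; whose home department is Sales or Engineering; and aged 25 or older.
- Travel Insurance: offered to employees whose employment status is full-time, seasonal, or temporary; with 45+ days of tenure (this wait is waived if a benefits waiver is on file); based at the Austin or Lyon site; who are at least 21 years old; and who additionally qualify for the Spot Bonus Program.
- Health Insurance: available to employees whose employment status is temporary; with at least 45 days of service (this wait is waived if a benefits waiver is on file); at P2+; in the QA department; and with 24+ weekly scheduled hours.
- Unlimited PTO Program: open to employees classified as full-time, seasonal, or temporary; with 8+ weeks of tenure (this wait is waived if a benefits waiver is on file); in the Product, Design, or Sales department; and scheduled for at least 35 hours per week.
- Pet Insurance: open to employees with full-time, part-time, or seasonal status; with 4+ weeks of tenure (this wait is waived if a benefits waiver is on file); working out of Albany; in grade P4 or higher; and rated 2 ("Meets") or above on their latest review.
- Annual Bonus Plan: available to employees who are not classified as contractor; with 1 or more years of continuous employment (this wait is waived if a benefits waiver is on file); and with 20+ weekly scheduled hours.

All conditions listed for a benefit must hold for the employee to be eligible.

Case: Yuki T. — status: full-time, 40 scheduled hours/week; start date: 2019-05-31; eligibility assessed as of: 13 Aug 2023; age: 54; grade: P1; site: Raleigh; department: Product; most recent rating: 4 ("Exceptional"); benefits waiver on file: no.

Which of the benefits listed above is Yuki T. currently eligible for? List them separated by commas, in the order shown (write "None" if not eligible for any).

Unlimited PTO Program, Annual Bonus Plan

Service from 2019-05-31 to 13 Aug 2023: 1535 days.
Spot Bonus Program — status full-time ✗ (requires part-time, seasonal, or temporary) → not eligible.
Health Savings Account — status full-time ✓ (not excluded); service 1535 days ≥ 3 years (≈1095 days) ✓; grade P1 < P2 ✗ → not eligible.
Caregiver Leave — status full-time ✓ (not excluded); service 1535 days < 5 years (≈1825 days) ✗ → not eligible.
Travel Insurance — status full-time ✓; no waiver, service 1535 days ≥ 45 days ✓; site Raleigh ✗ (not Austin or Lyon) → not eligible.
Health Insurance — status full-time ✗ (requires temporary) → not eligible.
Unlimited PTO Program — status full-time ✓; no waiver, service 1535 days ≥ 8 weeks (≈56 days) ✓; dept Product ✓; 40 hrs/wk ≥ 35 ✓ → eligible.
Pet Insurance — status full-time ✓; no waiver, service 1535 days ≥ 4 weeks (≈28 days) ✓; site Raleigh ✗ (not Albany) → not eligible.
Annual Bonus Plan — status full-time ✓ (not excluded); no waiver, service 1535 days ≥ 1 year (≈365 days) ✓; 40 hrs/wk ≥ 20 ✓ → eligible.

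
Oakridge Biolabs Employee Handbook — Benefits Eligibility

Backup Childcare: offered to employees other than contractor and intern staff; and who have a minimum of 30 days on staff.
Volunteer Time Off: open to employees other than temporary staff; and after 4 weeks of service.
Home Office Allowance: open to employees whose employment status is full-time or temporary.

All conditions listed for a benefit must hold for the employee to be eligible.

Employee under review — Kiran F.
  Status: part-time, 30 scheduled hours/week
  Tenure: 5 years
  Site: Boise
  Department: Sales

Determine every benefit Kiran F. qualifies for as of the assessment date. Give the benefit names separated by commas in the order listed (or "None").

Backup Childcare, Volunteer Time Off

Backup Childcare — status part-time ✓ (not excluded); service 5 years ≥ 30 days ✓ → eligible.
Volunteer Time Off — status part-time ✓ (not excluded); service 5 years ≥ 4 weeks (≈28 days) ✓ → eligible.
Home Office Allowance — status part-time ✗ (requires full-time or temporary) → not eligible.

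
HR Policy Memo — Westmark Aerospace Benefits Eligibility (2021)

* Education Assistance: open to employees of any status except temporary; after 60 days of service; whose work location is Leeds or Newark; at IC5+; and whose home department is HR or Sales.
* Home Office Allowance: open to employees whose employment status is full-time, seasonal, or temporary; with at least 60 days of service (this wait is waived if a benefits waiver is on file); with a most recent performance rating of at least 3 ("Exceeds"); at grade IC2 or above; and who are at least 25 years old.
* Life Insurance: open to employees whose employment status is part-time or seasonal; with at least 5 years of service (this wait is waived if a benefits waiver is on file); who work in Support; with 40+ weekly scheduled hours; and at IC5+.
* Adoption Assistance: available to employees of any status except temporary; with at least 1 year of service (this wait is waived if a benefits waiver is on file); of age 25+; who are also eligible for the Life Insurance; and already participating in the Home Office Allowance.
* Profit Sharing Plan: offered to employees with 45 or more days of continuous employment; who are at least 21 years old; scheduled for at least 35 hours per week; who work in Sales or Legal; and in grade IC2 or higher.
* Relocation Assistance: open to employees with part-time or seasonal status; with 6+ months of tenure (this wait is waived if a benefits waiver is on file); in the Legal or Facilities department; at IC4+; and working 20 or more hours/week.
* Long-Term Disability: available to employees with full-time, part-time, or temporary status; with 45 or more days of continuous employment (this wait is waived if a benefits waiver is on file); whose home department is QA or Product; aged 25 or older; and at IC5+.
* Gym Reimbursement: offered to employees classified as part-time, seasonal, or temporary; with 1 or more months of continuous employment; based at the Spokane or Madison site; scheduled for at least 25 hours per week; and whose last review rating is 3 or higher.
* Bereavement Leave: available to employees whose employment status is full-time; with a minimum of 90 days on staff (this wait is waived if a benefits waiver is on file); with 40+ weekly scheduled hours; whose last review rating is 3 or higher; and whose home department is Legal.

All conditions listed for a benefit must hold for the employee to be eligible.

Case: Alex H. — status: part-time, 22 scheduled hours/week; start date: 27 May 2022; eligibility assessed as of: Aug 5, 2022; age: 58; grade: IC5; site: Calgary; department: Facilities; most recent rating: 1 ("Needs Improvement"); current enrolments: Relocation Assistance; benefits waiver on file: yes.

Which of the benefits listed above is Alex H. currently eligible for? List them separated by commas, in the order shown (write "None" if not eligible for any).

Service from 27 May 2022 to Aug 5, 2022: 70 days.
Education Assistance — status part-time ✓ (not excluded); service 70 days ≥ 60 days ✓; site Calgary ✗ (not Leeds or Newark) → not eligible.
Home Office Allowance — status part-time ✗ (requires full-time, seasonal, or temporary) → not eligible.
Life Insurance — status part-time ✓; benefits waiver on file ✓; dept Facilities ✗ → not eligible.
Adoption Assistance — status part-time ✓ (not excluded); benefits waiver on file ✓; age 58 ≥ 25 ✓; not eligible for Life Insurance ✗ → not eligible.
Profit Sharing Plan — service 70 days ≥ 45 days ✓; age 58 ≥ 21 ✓; 22 hrs/wk < 35 ✗ → not eligible.
Relocation Assistance — status part-time ✓; benefits waiver on file ✓; dept Facilities ✓; grade IC5 ≥ IC4 ✓; 22 hrs/wk ≥ 20 ✓ → eligible.
Long-Term Disability — status part-time ✓; benefits waiver on file ✓; dept Facilities ✗ → not eligible.
Gym Reimbursement — status part-time ✓; service 70 days ≥ 1 month (≈30 days) ✓; site Calgary ✗ (not Spokane or Madison) → not eligible.
Bereavement Leave — status part-time ✗ (requires full-time) → not eligible.

Relocation Assistance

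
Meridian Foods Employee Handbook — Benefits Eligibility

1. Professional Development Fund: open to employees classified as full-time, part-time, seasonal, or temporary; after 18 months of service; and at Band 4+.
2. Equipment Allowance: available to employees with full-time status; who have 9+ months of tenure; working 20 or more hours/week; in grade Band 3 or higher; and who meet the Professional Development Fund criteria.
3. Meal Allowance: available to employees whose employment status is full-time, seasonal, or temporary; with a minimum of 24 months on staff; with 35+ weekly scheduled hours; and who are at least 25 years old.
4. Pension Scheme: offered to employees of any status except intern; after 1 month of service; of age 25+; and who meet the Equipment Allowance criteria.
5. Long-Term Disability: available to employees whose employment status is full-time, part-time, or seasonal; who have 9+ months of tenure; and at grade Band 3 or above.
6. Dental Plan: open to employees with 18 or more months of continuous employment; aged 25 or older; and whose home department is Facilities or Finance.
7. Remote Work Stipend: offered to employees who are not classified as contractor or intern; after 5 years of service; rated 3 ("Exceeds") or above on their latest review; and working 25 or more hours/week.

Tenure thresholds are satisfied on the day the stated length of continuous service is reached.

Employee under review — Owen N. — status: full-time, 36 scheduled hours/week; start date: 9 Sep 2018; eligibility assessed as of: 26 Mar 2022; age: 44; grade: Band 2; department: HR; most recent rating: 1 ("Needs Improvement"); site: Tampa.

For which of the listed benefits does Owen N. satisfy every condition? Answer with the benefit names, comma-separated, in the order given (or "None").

Meal Allowance

Service from 9 Sep 2018 to 26 Mar 2022: 1294 days.
Professional Development Fund — status full-time ✓; service 1294 days ≥ 18 months (≈540 days) ✓; grade Band 2 < Band 4 ✗ → not eligible.
Equipment Allowance — status full-time ✓; service 1294 days ≥ 9 months (≈270 days) ✓; 36 hrs/wk ≥ 20 ✓; grade Band 2 < Band 3 ✗ → not eligible.
Meal Allowance — status full-time ✓; service 1294 days ≥ 24 months (≈720 days) ✓; 36 hrs/wk ≥ 35 ✓; age 44 ≥ 25 ✓ → eligible.
Pension Scheme — status full-time ✓ (not excluded); service 1294 days ≥ 1 month (≈30 days) ✓; age 44 ≥ 25 ✓; not eligible for Equipment Allowance ✗ → not eligible.
Long-Term Disability — status full-time ✓; service 1294 days ≥ 9 months (≈270 days) ✓; grade Band 2 < Band 3 ✗ → not eligible.
Dental Plan — service 1294 days ≥ 18 months (≈540 days) ✓; age 44 ≥ 25 ✓; dept HR ✗ → not eligible.
Remote Work Stipend — status full-time ✓ (not excluded); service 1294 days < 5 years (≈1825 days) ✗ → not eligible.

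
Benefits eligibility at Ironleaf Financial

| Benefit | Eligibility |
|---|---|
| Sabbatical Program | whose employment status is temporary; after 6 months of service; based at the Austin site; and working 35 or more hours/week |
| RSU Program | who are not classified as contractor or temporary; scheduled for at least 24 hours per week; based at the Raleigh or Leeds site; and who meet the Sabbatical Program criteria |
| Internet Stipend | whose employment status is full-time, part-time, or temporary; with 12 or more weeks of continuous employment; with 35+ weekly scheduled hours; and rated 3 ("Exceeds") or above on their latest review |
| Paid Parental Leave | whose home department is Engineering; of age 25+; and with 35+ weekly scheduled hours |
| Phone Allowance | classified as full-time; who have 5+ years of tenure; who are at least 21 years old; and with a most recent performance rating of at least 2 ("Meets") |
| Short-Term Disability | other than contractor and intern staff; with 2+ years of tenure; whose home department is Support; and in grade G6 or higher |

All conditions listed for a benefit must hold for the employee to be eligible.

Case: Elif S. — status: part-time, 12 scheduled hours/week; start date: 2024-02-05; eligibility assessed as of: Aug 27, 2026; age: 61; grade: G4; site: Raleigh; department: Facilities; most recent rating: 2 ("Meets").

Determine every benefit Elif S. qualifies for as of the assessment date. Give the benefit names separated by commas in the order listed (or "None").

Service from 2024-02-05 to Aug 27, 2026: 934 days.
Sabbatical Program — status part-time ✗ (requires temporary) → not eligible.
RSU Program — status part-time ✓ (not excluded); 12 hrs/wk < 24 ✗ → not eligible.
Internet Stipend — status part-time ✓; service 934 days ≥ 12 weeks (≈84 days) ✓; 12 hrs/wk < 35 ✗ → not eligible.
Paid Parental Leave — dept Facilities ✗ → not eligible.
Phone Allowance — status part-time ✗ (requires full-time) → not eligible.
Short-Term Disability — status part-time ✓ (not excluded); service 934 days ≥ 2 years (≈730 days) ✓; dept Facilities ✗ → not eligible.

None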